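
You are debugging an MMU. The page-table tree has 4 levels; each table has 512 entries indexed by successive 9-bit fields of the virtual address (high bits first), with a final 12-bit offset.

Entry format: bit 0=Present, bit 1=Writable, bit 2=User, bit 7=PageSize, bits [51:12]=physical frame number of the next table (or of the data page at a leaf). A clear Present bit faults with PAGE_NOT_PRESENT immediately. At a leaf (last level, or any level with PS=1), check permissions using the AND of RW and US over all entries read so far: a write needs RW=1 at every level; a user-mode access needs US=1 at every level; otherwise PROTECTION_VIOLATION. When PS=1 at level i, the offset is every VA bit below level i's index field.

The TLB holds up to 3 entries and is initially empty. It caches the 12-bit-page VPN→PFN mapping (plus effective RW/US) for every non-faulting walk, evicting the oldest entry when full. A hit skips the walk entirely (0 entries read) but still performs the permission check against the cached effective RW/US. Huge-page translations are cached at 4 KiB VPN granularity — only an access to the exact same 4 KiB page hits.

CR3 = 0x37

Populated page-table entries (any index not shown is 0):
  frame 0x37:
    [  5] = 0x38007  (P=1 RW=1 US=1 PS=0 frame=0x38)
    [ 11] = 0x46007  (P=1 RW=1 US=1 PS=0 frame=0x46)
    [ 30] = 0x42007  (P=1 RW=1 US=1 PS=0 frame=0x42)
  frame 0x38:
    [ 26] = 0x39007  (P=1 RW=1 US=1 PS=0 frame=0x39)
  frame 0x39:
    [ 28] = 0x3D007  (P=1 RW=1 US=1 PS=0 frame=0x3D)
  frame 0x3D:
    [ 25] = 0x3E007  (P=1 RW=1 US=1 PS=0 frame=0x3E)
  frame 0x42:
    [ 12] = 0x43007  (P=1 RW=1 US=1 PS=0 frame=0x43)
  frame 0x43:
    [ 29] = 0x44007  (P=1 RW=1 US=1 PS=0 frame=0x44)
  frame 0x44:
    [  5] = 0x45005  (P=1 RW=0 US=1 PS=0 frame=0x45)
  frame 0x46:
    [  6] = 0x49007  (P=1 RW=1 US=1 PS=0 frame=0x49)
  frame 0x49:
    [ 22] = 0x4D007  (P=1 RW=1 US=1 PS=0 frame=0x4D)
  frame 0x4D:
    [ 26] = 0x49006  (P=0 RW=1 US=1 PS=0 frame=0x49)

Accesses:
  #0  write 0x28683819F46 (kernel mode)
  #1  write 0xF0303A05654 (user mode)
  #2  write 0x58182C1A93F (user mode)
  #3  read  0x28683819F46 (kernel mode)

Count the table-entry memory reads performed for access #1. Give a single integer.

Per-access translation:
#0 VA=0x28683819F46 (w,kernel):
  [0] read 0x37 idx=5: raw=0x38007 flags P=1 W=1 U=1 S=0
  [1] read 0x38 idx=26: raw=0x39007 flags P=1 W=1 U=1 S=0
  [2] read 0x39 idx=28: raw=0x3D007 flags P=1 W=1 U=1 S=0
  [3] read 0x3D idx=25: raw=0x3E007 flags P=1 W=1 U=1 S=0
  ✓ 0x3EF46  — 4 lookups
#1 VA=0xF0303A05654 (w,user):
  [0] read 0x37 idx=30: raw=0x42007 flags P=1 W=1 U=1 S=0
  [1] read 0x42 idx=12: raw=0x43007 flags P=1 W=1 U=1 S=0
  [2] read 0x43 idx=29: raw=0x44007 flags P=1 W=1 U=1 S=0
  [3] read 0x44 idx=5: raw=0x45005 flags P=1 W=0 U=1 S=0
  ⇒ fault: PROTECTION_VIOLATION  — 4 lookups
#2 VA=0x58182C1A93F (w,user):
  [0] read 0x37 idx=11: raw=0x46007 flags P=1 W=1 U=1 S=0
  [1] read 0x46 idx=6: raw=0x49007 flags P=1 W=1 U=1 S=0
  [2] read 0x49 idx=22: raw=0x4D007 flags P=1 W=1 U=1 S=0
  [3] read 0x4D idx=26: raw=0x49006 flags P=0 W=1 U=1 S=0
  ⇒ fault: PAGE_NOT_PRESENT  — 4 lookups
#3 VA=0x28683819F46 (r,kernel):
  TLB hit vpn=0x28683819 → PA=0x3EF46

Entries read for #1: 4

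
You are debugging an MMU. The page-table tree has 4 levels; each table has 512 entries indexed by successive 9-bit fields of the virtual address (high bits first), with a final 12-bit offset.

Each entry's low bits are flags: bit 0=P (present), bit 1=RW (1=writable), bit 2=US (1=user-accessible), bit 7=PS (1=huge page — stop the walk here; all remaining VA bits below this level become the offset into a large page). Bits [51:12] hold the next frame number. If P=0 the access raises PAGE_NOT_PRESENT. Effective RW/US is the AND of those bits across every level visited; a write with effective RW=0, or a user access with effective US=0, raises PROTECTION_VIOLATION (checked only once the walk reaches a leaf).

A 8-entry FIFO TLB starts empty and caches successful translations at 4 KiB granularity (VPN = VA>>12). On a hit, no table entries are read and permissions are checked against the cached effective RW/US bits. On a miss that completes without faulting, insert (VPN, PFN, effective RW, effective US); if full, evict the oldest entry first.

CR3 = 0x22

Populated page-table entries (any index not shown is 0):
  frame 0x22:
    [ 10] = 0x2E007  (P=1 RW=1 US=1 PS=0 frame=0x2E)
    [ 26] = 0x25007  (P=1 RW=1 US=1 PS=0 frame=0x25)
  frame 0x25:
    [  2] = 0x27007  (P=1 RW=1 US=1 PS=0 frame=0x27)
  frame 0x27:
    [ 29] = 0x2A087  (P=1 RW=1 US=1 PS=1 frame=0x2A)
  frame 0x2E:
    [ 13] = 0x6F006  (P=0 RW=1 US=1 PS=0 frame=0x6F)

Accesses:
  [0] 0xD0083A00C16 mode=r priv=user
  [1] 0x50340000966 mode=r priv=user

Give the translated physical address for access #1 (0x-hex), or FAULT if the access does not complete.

Per-access translation:
#0 VA=0xD0083A00C16 (r,user):
  L0: frame=0x22 idx=26 entry=0x25007 [P=1 RW=1 US=1 PS=0]
  L1: frame=0x25 idx=2 entry=0x27007 [P=1 RW=1 US=1 PS=0]
  L2: frame=0x27 idx=29 entry=0x2A087 [P=1 RW=1 US=1 PS=1]
  ✓ 0x2AC16 (huge @L2)  — 3 lookups
#1 VA=0x50340000966 (r,user):
  L0: frame=0x22 idx=10 entry=0x2E007 [P=1 RW=1 US=1 PS=0]
  L1: frame=0x2E idx=13 entry=0x6F006 [P=0 RW=1 US=1 PS=0]
  ✗ PAGE_NOT_PRESENT  [2 reads]

Access #1 PA: FAULT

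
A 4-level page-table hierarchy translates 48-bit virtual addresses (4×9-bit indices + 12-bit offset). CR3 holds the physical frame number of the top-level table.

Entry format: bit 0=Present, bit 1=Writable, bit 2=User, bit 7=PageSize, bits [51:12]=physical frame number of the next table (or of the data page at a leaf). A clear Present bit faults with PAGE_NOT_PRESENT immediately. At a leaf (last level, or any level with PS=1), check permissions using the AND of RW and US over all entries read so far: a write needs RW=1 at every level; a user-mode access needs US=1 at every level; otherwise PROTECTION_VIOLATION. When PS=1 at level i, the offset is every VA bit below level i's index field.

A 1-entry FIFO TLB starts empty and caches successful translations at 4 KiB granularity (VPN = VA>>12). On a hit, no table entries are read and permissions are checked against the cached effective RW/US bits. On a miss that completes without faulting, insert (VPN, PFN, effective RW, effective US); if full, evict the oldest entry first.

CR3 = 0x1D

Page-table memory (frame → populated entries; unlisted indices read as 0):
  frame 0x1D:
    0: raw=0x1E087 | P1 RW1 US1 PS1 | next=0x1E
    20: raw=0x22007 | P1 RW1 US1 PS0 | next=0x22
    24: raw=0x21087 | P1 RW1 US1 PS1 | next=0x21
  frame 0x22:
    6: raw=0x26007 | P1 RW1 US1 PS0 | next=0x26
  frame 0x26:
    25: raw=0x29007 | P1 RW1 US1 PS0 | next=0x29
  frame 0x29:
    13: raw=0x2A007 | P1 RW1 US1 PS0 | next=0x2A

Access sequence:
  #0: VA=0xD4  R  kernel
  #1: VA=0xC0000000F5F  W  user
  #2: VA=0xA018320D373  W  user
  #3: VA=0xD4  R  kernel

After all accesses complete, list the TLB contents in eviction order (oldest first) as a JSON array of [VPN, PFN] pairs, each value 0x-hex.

Per-access translation:
#0 VA=0xD4 (r,kernel):
  [0] read 0x1D idx=0: raw=0x1E087 flags P=1 W=1 U=1 S=1
  → PA=0x1E0D4 (huge @L0)  (1 entries read)
#1 VA=0xC0000000F5F (w,user):
  [0] read 0x1D idx=24: raw=0x21087 flags P=1 W=1 U=1 S=1
  → PA=0x21F5F (huge @L0)  (1 entries read)
#2 VA=0xA018320D373 (w,user):
  [0] read 0x1D idx=20: raw=0x22007 flags P=1 W=1 U=1 S=0
  [1] read 0x22 idx=6: raw=0x26007 flags P=1 W=1 U=1 S=0
  [2] read 0x26 idx=25: raw=0x29007 flags P=1 W=1 U=1 S=0
  [3] read 0x29 idx=13: raw=0x2A007 flags P=1 W=1 U=1 S=0
  → PA=0x2A373  (4 entries read)
#3 VA=0xD4 (r,kernel):
  [0] read 0x1D idx=0: raw=0x1E087 flags P=1 W=1 U=1 S=1
  → PA=0x1E0D4 (huge @L0)  (1 entries read)

TLB: [["0x0", "0x1E"]]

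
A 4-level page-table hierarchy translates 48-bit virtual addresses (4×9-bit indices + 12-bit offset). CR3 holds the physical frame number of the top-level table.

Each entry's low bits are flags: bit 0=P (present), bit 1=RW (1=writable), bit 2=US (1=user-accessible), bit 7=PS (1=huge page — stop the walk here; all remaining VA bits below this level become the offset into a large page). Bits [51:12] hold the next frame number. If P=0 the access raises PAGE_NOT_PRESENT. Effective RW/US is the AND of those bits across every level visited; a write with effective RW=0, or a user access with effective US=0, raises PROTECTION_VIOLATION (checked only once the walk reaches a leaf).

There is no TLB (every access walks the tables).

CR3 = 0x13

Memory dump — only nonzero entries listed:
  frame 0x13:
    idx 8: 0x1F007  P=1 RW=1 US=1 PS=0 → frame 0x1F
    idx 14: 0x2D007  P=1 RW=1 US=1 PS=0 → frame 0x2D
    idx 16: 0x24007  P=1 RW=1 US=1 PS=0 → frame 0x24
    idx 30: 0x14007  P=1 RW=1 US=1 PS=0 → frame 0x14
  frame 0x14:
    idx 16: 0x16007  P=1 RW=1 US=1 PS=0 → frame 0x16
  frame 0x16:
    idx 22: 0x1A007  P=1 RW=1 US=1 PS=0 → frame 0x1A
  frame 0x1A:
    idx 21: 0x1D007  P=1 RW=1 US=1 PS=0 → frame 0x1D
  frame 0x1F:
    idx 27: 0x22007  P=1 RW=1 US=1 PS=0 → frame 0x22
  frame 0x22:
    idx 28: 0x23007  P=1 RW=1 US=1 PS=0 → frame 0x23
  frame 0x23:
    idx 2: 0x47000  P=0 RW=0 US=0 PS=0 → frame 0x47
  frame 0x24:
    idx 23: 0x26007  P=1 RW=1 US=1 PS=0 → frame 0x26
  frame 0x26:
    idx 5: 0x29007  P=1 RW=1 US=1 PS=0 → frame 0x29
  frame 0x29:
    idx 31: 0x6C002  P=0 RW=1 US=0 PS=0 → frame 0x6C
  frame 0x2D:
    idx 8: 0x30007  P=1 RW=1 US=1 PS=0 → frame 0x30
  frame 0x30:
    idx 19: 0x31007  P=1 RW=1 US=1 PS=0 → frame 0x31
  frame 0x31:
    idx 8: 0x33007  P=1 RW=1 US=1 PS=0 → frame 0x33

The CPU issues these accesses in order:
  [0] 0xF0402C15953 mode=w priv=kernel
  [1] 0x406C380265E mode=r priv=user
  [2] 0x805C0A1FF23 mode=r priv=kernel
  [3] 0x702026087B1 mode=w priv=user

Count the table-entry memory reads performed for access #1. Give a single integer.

Per-access translation:
#0 VA=0xF0402C15953 (w,kernel):
  lvl0: tbl 0x13, slot 30 ⇒ 0x14007 (P1/RW1/US1/PS0)
  lvl1: tbl 0x14, slot 16 ⇒ 0x16007 (P1/RW1/US1/PS0)
  lvl2: tbl 0x16, slot 22 ⇒ 0x1A007 (P1/RW1/US1/PS0)
  lvl3: tbl 0x1A, slot 21 ⇒ 0x1D007 (P1/RW1/US1/PS0)
  → PA=0x1D953  (4 entries read)
#1 VA=0x406C380265E (r,user):
  lvl0: tbl 0x13, slot 8 ⇒ 0x1F007 (P1/RW1/US1/PS0)
  lvl1: tbl 0x1F, slot 27 ⇒ 0x22007 (P1/RW1/US1/PS0)
  lvl2: tbl 0x22, slot 28 ⇒ 0x23007 (P1/RW1/US1/PS0)
  lvl3: tbl 0x23, slot 2 ⇒ 0x47000 (P0/RW0/US0/PS0)
  ✗ PAGE_NOT_PRESENT  [4 reads]
#2 VA=0x805C0A1FF23 (r,kernel):
  lvl0: tbl 0x13, slot 16 ⇒ 0x24007 (P1/RW1/US1/PS0)
  lvl1: tbl 0x24, slot 23 ⇒ 0x26007 (P1/RW1/US1/PS0)
  lvl2: tbl 0x26, slot 5 ⇒ 0x29007 (P1/RW1/US1/PS0)
  lvl3: tbl 0x29, slot 31 ⇒ 0x6C002 (P0/RW1/US0/PS0)
  ✗ PAGE_NOT_PRESENT  [4 reads]
#3 VA=0x702026087B1 (w,user):
  lvl0: tbl 0x13, slot 14 ⇒ 0x2D007 (P1/RW1/US1/PS0)
  lvl1: tbl 0x2D, slot 8 ⇒ 0x30007 (P1/RW1/US1/PS0)
  lvl2: tbl 0x30, slot 19 ⇒ 0x31007 (P1/RW1/US1/PS0)
  lvl3: tbl 0x31, slot 8 ⇒ 0x33007 (P1/RW1/US1/PS0)
  → PA=0x337B1  (4 entries read)

Entries read for #1: 4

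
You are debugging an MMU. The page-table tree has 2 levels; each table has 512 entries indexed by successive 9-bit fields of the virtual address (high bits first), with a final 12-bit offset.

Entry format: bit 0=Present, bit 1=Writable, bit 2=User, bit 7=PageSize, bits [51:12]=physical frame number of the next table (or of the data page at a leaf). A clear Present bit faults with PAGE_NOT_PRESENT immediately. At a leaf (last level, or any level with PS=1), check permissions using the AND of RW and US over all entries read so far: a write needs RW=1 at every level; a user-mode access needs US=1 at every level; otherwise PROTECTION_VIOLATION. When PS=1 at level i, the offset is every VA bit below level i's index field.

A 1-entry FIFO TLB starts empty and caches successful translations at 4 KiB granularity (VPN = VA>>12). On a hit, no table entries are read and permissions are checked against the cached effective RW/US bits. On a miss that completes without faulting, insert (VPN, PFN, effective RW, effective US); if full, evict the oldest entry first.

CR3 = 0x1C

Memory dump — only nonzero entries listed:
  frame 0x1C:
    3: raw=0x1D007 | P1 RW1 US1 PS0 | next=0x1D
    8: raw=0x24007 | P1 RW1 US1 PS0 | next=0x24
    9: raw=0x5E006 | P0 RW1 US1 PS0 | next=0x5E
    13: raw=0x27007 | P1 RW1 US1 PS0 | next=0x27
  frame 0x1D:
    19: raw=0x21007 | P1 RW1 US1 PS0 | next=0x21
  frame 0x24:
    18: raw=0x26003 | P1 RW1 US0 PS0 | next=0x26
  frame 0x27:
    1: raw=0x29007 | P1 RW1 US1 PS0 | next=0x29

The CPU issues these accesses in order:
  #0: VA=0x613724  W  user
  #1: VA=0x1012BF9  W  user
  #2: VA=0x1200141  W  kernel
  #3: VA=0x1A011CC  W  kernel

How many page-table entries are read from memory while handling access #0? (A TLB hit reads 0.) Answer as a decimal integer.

Walk each access:
#0 VA=0x613724 (w,user):
  [0] read 0x1C idx=3: raw=0x1D007 flags P=1 W=1 U=1 S=0
  [1] read 0x1D idx=19: raw=0x21007 flags P=1 W=1 U=1 S=0
  ⇒ phys 0x21724  [2 reads]
#1 VA=0x1012BF9 (w,user):
  [0] read 0x1C idx=8: raw=0x24007 flags P=1 W=1 U=1 S=0
  [1] read 0x24 idx=18: raw=0x26003 flags P=1 W=1 U=0 S=0
  ⇒ fault: PROTECTION_VIOLATION  — 2 lookups
#2 VA=0x1200141 (w,kernel):
  [0] read 0x1C idx=9: raw=0x5E006 flags P=0 W=1 U=1 S=0
  ⇒ fault: PAGE_NOT_PRESENT  — 1 lookups
#3 VA=0x1A011CC (w,kernel):
  [0] read 0x1C idx=13: raw=0x27007 flags P=1 W=1 U=1 S=0
  [1] read 0x27 idx=1: raw=0x29007 flags P=1 W=1 U=1 S=0
  ⇒ phys 0x291CC  [2 reads]

Entries read for #0: 2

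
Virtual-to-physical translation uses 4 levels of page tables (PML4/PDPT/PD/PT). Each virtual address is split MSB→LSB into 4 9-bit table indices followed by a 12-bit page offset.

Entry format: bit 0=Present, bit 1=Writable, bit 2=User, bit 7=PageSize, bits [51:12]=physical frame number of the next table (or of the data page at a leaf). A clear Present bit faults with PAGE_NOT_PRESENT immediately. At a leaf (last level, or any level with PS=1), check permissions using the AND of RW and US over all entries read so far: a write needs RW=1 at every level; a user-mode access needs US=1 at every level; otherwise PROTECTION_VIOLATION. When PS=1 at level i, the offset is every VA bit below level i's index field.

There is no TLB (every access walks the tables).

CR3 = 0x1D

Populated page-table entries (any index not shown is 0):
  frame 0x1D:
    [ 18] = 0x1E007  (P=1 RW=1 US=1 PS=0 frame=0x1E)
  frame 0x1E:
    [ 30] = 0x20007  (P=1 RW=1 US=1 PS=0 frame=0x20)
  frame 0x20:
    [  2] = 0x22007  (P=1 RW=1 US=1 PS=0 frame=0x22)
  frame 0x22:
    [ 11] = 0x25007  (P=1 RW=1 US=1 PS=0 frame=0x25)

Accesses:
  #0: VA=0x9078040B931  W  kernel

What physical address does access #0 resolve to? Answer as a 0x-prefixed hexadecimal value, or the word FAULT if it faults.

Per-access translation:
#0 VA=0x9078040B931 (w,kernel):
  lvl0: tbl 0x1D, slot 18 ⇒ 0x1E007 (P1/RW1/US1/PS0)
  lvl1: tbl 0x1E, slot 30 ⇒ 0x20007 (P1/RW1/US1/PS0)
  lvl2: tbl 0x20, slot 2 ⇒ 0x22007 (P1/RW1/US1/PS0)
  lvl3: tbl 0x22, slot 11 ⇒ 0x25007 (P1/RW1/US1/PS0)
  ⇒ phys 0x25931  [4 reads]

Access #0 PA: 0x25931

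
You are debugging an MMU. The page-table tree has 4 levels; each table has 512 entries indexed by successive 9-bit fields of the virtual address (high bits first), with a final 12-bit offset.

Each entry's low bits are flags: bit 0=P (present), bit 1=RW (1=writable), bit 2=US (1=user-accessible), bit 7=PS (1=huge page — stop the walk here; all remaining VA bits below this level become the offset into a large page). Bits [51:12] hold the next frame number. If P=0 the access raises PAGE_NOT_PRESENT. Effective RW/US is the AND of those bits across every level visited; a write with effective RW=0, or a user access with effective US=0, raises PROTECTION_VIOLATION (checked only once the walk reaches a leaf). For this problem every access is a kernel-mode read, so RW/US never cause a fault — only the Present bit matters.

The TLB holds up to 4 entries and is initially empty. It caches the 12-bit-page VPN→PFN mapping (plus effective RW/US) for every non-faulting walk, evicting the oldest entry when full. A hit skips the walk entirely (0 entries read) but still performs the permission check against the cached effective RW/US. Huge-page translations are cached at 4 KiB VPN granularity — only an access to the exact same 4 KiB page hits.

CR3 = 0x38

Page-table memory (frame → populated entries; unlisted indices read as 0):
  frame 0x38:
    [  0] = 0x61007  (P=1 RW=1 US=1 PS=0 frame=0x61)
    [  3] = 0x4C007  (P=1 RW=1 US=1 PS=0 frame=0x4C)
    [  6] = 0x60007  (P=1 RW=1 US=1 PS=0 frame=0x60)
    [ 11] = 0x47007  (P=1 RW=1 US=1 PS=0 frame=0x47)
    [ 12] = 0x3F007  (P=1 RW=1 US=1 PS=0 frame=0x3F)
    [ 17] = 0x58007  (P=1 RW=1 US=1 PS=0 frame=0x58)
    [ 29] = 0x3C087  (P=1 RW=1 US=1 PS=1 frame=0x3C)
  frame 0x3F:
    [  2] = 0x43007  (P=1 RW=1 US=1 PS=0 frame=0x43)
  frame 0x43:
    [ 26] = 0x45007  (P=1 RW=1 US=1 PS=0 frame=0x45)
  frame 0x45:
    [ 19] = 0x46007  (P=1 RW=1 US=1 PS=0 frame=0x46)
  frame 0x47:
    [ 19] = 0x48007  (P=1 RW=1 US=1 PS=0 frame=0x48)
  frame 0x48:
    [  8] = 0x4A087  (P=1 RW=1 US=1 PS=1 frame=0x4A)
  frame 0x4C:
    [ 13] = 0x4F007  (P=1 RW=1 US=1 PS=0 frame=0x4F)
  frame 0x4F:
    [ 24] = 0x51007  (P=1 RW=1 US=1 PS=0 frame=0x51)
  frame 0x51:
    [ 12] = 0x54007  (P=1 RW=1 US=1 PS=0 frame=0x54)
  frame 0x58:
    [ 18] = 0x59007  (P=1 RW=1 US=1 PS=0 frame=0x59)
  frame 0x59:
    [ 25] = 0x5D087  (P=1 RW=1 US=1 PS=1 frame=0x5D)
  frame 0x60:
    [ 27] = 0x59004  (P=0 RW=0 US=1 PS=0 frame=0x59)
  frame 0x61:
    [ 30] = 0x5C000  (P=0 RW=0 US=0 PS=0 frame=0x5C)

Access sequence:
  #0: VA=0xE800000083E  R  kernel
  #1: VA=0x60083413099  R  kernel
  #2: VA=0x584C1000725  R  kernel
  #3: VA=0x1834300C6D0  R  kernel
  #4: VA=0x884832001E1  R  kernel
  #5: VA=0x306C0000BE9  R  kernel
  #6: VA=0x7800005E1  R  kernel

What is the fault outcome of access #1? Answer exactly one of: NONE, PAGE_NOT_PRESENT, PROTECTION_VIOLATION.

Per-access translation:
#0 VA=0xE800000083E (r,kernel):
  L0 @0x38[29] → 0x3C087  P=1,RW=1,US=1,PS=1
  ✓ 0x3C83E (huge @L0)  — 1 lookups
#1 VA=0x60083413099 (r,kernel):
  L0 @0x38[12] → 0x3F007  P=1,RW=1,US=1,PS=0
  L1 @0x3F[2] → 0x43007  P=1,RW=1,US=1,PS=0
  L2 @0x43[26] → 0x45007  P=1,RW=1,US=1,PS=0
  L3 @0x45[19] → 0x46007  P=1,RW=1,US=1,PS=0
  ✓ 0x46099  — 4 lookups
#2 VA=0x584C1000725 (r,kernel):
  L0 @0x38[11] → 0x47007  P=1,RW=1,US=1,PS=0
  L1 @0x47[19] → 0x48007  P=1,RW=1,US=1,PS=0
  L2 @0x48[8] → 0x4A087  P=1,RW=1,US=1,PS=1
  ✓ 0x4A725 (huge @L2)  — 3 lookups
#3 VA=0x1834300C6D0 (r,kernel):
  L0 @0x38[3] → 0x4C007  P=1,RW=1,US=1,PS=0
  L1 @0x4C[13] → 0x4F007  P=1,RW=1,US=1,PS=0
  L2 @0x4F[24] → 0x51007  P=1,RW=1,US=1,PS=0
  L3 @0x51[12] → 0x54007  P=1,RW=1,US=1,PS=0
  ✓ 0x546D0  — 4 lookups
#4 VA=0x884832001E1 (r,kernel):
  L0 @0x38[17] → 0x58007  P=1,RW=1,US=1,PS=0
  L1 @0x58[18] → 0x59007  P=1,RW=1,US=1,PS=0
  L2 @0x59[25] → 0x5D087  P=1,RW=1,US=1,PS=1
  ✓ 0x5D1E1 (huge @L2)  — 3 lookups
#5 VA=0x306C0000BE9 (r,kernel):
  L0 @0x38[6] → 0x60007  P=1,RW=1,US=1,PS=0
  L1 @0x60[27] → 0x59004  P=0,RW=0,US=1,PS=0
  ✗ PAGE_NOT_PRESENT  [2 reads]
#6 VA=0x7800005E1 (r,kernel):
  L0 @0x38[0] → 0x61007  P=1,RW=1,US=1,PS=0
  L1 @0x61[30] → 0x5C000  P=0,RW=0,US=0,PS=0
  ✗ PAGE_NOT_PRESENT  [2 reads]

Access #1 fault: NONE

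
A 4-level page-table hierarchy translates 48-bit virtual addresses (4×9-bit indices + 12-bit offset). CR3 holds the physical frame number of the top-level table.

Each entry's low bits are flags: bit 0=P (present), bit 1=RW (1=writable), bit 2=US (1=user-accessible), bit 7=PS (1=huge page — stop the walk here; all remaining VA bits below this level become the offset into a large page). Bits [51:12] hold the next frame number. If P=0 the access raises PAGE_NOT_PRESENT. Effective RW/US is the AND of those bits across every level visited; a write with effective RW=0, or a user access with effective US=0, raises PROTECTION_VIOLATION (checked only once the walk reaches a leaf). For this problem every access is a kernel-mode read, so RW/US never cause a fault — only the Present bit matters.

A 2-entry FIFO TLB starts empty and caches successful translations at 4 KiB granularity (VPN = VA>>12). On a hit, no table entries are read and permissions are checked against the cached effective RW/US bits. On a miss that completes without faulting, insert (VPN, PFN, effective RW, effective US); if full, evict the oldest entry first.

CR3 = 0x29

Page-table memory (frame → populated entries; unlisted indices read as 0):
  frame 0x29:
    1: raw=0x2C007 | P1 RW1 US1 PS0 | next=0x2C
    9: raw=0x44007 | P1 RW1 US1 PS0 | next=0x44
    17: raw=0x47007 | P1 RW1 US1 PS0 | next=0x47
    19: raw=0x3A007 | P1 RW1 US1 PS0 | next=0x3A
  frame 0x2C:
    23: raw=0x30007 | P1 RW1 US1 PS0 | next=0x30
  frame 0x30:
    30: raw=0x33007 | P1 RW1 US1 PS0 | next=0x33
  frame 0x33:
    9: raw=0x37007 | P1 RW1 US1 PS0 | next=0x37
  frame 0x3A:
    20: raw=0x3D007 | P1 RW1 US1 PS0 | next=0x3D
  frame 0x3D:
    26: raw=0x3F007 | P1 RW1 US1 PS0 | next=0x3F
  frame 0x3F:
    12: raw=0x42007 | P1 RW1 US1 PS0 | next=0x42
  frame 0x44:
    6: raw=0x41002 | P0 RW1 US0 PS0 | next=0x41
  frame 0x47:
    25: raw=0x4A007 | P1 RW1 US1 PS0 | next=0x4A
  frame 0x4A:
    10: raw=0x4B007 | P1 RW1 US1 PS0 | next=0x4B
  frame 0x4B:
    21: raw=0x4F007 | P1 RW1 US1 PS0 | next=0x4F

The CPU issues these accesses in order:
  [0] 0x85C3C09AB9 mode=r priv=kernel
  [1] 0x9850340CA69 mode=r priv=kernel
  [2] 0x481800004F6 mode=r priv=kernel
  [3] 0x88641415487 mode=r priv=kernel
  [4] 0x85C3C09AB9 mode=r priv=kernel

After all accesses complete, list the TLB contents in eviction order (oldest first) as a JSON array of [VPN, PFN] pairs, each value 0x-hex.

Per-access translation:
#0 VA=0x85C3C09AB9 (r,kernel):
  lvl0: tbl 0x29, slot 1 ⇒ 0x2C007 (P1/RW1/US1/PS0)
  lvl1: tbl 0x2C, slot 23 ⇒ 0x30007 (P1/RW1/US1/PS0)
  lvl2: tbl 0x30, slot 30 ⇒ 0x33007 (P1/RW1/US1/PS0)
  lvl3: tbl 0x33, slot 9 ⇒ 0x37007 (P1/RW1/US1/PS0)
  → PA=0x37AB9  (4 entries read)
#1 VA=0x9850340CA69 (r,kernel):
  lvl0: tbl 0x29, slot 19 ⇒ 0x3A007 (P1/RW1/US1/PS0)
  lvl1: tbl 0x3A, slot 20 ⇒ 0x3D007 (P1/RW1/US1/PS0)
  lvl2: tbl 0x3D, slot 26 ⇒ 0x3F007 (P1/RW1/US1/PS0)
  lvl3: tbl 0x3F, slot 12 ⇒ 0x42007 (P1/RW1/US1/PS0)
  → PA=0x42A69  (4 entries read)
#2 VA=0x481800004F6 (r,kernel):
  lvl0: tbl 0x29, slot 9 ⇒ 0x44007 (P1/RW1/US1/PS0)
  lvl1: tbl 0x44, slot 6 ⇒ 0x41002 (P0/RW1/US0/PS0)
  ✗ PAGE_NOT_PRESENT  [2 reads]
#3 VA=0x88641415487 (r,kernel):
  lvl0: tbl 0x29, slot 17 ⇒ 0x47007 (P1/RW1/US1/PS0)
  lvl1: tbl 0x47, slot 25 ⇒ 0x4A007 (P1/RW1/US1/PS0)
  lvl2: tbl 0x4A, slot 10 ⇒ 0x4B007 (P1/RW1/US1/PS0)
  lvl3: tbl 0x4B, slot 21 ⇒ 0x4F007 (P1/RW1/US1/PS0)
  → PA=0x4F487  (4 entries read)
#4 VA=0x85C3C09AB9 (r,kernel):
  lvl0: tbl 0x29, slot 1 ⇒ 0x2C007 (P1/RW1/US1/PS0)
  lvl1: tbl 0x2C, slot 23 ⇒ 0x30007 (P1/RW1/US1/PS0)
  lvl2: tbl 0x30, slot 30 ⇒ 0x33007 (P1/RW1/US1/PS0)
  lvl3: tbl 0x33, slot 9 ⇒ 0x37007 (P1/RW1/US1/PS0)
  → PA=0x37AB9  (4 entries read)

TLB: [["0x88641415", "0x4F"], ["0x85C3C09", "0x37"]]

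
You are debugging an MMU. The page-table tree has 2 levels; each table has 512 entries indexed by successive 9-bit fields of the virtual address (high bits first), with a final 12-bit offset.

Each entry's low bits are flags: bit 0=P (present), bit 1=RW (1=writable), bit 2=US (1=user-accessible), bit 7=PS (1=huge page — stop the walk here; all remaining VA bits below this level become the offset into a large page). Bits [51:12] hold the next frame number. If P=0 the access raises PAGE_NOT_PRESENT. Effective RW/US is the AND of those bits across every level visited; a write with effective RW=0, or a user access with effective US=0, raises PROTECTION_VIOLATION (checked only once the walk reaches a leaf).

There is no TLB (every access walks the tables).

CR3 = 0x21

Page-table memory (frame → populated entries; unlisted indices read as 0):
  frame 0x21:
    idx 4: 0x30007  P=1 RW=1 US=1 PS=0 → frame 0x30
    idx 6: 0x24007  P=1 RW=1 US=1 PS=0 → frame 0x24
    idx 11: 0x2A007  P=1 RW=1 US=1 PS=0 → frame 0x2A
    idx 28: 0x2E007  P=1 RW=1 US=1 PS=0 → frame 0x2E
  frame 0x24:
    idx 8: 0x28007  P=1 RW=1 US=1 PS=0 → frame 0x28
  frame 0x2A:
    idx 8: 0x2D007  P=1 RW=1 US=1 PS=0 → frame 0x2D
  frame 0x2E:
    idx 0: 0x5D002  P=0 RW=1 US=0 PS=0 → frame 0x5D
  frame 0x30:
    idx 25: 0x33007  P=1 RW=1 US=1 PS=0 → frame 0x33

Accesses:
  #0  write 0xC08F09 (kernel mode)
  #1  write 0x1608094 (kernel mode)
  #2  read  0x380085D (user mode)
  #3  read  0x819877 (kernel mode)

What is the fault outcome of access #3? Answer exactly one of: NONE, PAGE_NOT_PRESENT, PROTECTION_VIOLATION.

Per-access translation:
#0 VA=0xC08F09 (w,kernel):
  lvl0: tbl 0x21, slot 6 ⇒ 0x24007 (P1/RW1/US1/PS0)
  lvl1: tbl 0x24, slot 8 ⇒ 0x28007 (P1/RW1/US1/PS0)
  ⇒ phys 0x28F09  [2 reads]
#1 VA=0x1608094 (w,kernel):
  lvl0: tbl 0x21, slot 11 ⇒ 0x2A007 (P1/RW1/US1/PS0)
  lvl1: tbl 0x2A, slot 8 ⇒ 0x2D007 (P1/RW1/US1/PS0)
  ⇒ phys 0x2D094  [2 reads]
#2 VA=0x380085D (r,user):
  lvl0: tbl 0x21, slot 28 ⇒ 0x2E007 (P1/RW1/US1/PS0)
  lvl1: tbl 0x2E, slot 0 ⇒ 0x5D002 (P0/RW1/US0/PS0)
  → PAGE_NOT_PRESENT  (2 entries read)
#3 VA=0x819877 (r,kernel):
  lvl0: tbl 0x21, slot 4 ⇒ 0x30007 (P1/RW1/US1/PS0)
  lvl1: tbl 0x30, slot 25 ⇒ 0x33007 (P1/RW1/US1/PS0)
  ⇒ phys 0x33877  [2 reads]

Access #3 fault: NONE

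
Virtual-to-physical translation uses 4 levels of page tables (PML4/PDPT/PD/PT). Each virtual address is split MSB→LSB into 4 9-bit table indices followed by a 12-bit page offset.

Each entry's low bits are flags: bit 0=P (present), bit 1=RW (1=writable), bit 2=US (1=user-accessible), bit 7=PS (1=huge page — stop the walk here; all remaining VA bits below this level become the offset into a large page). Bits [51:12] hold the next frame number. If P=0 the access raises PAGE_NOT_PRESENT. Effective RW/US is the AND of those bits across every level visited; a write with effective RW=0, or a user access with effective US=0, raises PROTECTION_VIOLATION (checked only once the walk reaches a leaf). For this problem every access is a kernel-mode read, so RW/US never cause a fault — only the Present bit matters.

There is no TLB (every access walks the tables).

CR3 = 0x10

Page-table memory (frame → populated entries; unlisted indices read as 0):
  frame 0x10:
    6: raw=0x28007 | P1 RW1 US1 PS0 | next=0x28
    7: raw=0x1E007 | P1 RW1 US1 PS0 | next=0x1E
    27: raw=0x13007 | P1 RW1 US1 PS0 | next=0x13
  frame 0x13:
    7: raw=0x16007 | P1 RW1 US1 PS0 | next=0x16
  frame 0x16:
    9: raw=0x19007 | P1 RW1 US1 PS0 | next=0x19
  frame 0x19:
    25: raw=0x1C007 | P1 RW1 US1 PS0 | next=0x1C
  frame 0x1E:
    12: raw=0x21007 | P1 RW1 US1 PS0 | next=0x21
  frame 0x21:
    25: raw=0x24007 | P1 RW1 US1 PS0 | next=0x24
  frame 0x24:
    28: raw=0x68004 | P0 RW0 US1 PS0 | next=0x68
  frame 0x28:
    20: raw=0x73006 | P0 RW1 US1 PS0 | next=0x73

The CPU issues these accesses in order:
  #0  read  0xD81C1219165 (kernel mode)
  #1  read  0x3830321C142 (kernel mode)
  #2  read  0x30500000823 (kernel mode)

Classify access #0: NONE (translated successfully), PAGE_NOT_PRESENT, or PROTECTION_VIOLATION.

Walk each access:
#0 VA=0xD81C1219165 (r,kernel):
  L0 @0x10[27] → 0x13007  P=1,RW=1,US=1,PS=0
  L1 @0x13[7] → 0x16007  P=1,RW=1,US=1,PS=0
  L2 @0x16[9] → 0x19007  P=1,RW=1,US=1,PS=0
  L3 @0x19[25] → 0x1C007  P=1,RW=1,US=1,PS=0
  ✓ 0x1C165  — 4 lookups
#1 VA=0x3830321C142 (r,kernel):
  L0 @0x10[7] → 0x1E007  P=1,RW=1,US=1,PS=0
  L1 @0x1E[12] → 0x21007  P=1,RW=1,US=1,PS=0
  L2 @0x21[25] → 0x24007  P=1,RW=1,US=1,PS=0
  L3 @0x24[28] → 0x68004  P=0,RW=0,US=1,PS=0
  ✗ PAGE_NOT_PRESENT  [4 reads]
#2 VA=0x30500000823 (r,kernel):
  L0 @0x10[6] → 0x28007  P=1,RW=1,US=1,PS=0
  L1 @0x28[20] → 0x73006  P=0,RW=1,US=1,PS=0
  ✗ PAGE_NOT_PRESENT  [2 reads]

Access #0 fault: NONE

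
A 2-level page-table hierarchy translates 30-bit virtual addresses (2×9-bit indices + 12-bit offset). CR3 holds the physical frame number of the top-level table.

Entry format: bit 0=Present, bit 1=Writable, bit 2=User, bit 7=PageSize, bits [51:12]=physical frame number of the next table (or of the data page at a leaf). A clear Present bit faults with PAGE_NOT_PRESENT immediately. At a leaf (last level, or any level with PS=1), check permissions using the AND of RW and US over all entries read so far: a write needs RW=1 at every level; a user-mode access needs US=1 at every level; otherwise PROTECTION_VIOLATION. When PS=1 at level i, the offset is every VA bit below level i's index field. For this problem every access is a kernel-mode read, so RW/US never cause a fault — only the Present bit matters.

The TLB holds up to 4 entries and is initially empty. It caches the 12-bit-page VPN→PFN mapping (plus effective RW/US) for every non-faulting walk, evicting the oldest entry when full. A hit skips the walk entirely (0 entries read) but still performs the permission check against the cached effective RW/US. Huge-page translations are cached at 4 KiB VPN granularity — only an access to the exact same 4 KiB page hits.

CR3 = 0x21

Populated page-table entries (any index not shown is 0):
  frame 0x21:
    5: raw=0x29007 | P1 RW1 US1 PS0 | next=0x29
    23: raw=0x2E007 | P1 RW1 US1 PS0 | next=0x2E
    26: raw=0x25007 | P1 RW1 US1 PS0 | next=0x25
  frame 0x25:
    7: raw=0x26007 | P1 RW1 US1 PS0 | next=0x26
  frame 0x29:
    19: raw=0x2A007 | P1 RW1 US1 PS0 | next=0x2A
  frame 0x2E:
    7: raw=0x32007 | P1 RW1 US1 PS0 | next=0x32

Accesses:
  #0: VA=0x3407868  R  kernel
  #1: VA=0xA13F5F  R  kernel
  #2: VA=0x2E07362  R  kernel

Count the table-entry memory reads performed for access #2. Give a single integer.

Walk each access:
#0 VA=0x3407868 (r,kernel):
  L0 @0x21[26] → 0x25007  P=1,RW=1,US=1,PS=0
  L1 @0x25[7] → 0x26007  P=1,RW=1,US=1,PS=0
  ✓ 0x26868  — 2 lookups
#1 VA=0xA13F5F (r,kernel):
  L0 @0x21[5] → 0x29007  P=1,RW=1,US=1,PS=0
  L1 @0x29[19] → 0x2A007  P=1,RW=1,US=1,PS=0
  ✓ 0x2AF5F  — 2 lookups
#2 VA=0x2E07362 (r,kernel):
  L0 @0x21[23] → 0x2E007  P=1,RW=1,US=1,PS=0
  L1 @0x2E[7] → 0x32007  P=1,RW=1,US=1,PS=0
  ✓ 0x32362  — 2 lookups

Entries read for #2: 2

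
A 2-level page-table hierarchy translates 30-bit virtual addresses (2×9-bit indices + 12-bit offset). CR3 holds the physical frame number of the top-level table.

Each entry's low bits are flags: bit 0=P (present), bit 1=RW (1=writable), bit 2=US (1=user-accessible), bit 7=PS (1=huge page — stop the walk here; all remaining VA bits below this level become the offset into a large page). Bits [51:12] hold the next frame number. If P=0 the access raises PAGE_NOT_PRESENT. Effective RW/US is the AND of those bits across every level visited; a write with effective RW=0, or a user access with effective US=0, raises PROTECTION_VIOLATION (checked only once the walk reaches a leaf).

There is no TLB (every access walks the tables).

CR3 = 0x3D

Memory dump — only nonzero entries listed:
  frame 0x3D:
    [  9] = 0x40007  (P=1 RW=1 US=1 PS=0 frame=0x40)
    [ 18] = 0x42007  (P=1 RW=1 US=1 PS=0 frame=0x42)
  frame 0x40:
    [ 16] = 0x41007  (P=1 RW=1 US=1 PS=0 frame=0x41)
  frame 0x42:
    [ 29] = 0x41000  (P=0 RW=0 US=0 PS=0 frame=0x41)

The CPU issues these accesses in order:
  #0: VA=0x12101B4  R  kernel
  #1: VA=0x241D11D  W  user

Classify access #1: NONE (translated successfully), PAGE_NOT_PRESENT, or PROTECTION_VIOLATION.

Trace:
#0 VA=0x12101B4 (r,kernel):
  [0] read 0x3D idx=9: raw=0x40007 flags P=1 W=1 U=1 S=0
  [1] read 0x40 idx=16: raw=0x41007 flags P=1 W=1 U=1 S=0
  ✓ 0x411B4  — 2 lookups
#1 VA=0x241D11D (w,user):
  [0] read 0x3D idx=18: raw=0x42007 flags P=1 W=1 U=1 S=0
  [1] read 0x42 idx=29: raw=0x41000 flags P=0 W=0 U=0 S=0
  ✗ PAGE_NOT_PRESENT  [2 reads]

Access #1 fault: PAGE_NOT_PRESENT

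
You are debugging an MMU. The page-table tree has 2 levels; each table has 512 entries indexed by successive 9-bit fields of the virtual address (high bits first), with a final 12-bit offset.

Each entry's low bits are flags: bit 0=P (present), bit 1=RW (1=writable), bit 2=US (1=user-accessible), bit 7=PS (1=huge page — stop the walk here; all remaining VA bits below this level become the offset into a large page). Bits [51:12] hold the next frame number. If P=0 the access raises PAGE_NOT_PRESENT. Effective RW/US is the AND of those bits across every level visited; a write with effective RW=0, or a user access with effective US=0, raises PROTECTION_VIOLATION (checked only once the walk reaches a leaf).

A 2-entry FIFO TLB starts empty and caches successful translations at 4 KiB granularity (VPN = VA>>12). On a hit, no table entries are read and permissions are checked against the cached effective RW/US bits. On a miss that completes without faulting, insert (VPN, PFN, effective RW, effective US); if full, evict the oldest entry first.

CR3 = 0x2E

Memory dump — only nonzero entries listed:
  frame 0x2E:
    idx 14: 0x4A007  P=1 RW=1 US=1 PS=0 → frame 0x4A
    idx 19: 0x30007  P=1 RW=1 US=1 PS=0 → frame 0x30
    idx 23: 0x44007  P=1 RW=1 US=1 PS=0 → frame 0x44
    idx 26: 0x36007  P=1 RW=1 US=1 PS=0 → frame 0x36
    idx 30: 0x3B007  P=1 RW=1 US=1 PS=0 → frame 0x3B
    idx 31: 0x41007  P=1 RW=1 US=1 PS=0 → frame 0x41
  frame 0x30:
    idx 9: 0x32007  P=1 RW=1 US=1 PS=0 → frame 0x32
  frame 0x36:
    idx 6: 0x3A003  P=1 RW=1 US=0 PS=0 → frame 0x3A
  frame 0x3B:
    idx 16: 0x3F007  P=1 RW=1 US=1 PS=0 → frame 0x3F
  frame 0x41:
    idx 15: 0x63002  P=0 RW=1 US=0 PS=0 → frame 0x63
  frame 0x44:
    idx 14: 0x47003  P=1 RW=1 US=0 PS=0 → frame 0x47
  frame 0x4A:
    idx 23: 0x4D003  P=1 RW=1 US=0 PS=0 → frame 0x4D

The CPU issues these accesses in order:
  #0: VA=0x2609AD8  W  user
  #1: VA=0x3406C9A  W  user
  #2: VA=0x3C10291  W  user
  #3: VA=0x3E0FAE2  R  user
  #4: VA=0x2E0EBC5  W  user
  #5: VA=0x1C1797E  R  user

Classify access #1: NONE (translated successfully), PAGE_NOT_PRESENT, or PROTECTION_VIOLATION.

Trace:
#0 VA=0x2609AD8 (w,user):
  L0 @0x2E[19] → 0x30007  P=1,RW=1,US=1,PS=0
  L1 @0x30[9] → 0x32007  P=1,RW=1,US=1,PS=0
  ⇒ phys 0x32AD8  [2 reads]
#1 VA=0x3406C9A (w,user):
  L0 @0x2E[26] → 0x36007  P=1,RW=1,US=1,PS=0
  L1 @0x36[6] → 0x3A003  P=1,RW=1,US=0,PS=0
  → PROTECTION_VIOLATION  (2 entries read)
#2 VA=0x3C10291 (w,user):
  L0 @0x2E[30] → 0x3B007  P=1,RW=1,US=1,PS=0
  L1 @0x3B[16] → 0x3F007  P=1,RW=1,US=1,PS=0
  ⇒ phys 0x3F291  [2 reads]
#3 VA=0x3E0FAE2 (r,user):
  L0 @0x2E[31] → 0x41007  P=1,RW=1,US=1,PS=0
  L1 @0x41[15] → 0x63002  P=0,RW=1,US=0,PS=0
  → PAGE_NOT_PRESENT  (2 entries read)
#4 VA=0x2E0EBC5 (w,user):
  L0 @0x2E[23] → 0x44007  P=1,RW=1,US=1,PS=0
  L1 @0x44[14] → 0x47003  P=1,RW=1,US=0,PS=0
  → PROTECTION_VIOLATION  (2 entries read)
#5 VA=0x1C1797E (r,user):
  L0 @0x2E[14] → 0x4A007  P=1,RW=1,US=1,PS=0
  L1 @0x4A[23] → 0x4D003  P=1,RW=1,US=0,PS=0
  → PROTECTION_VIOLATION  (2 entries read)

Access #1 fault: PROTECTION_VIOLATION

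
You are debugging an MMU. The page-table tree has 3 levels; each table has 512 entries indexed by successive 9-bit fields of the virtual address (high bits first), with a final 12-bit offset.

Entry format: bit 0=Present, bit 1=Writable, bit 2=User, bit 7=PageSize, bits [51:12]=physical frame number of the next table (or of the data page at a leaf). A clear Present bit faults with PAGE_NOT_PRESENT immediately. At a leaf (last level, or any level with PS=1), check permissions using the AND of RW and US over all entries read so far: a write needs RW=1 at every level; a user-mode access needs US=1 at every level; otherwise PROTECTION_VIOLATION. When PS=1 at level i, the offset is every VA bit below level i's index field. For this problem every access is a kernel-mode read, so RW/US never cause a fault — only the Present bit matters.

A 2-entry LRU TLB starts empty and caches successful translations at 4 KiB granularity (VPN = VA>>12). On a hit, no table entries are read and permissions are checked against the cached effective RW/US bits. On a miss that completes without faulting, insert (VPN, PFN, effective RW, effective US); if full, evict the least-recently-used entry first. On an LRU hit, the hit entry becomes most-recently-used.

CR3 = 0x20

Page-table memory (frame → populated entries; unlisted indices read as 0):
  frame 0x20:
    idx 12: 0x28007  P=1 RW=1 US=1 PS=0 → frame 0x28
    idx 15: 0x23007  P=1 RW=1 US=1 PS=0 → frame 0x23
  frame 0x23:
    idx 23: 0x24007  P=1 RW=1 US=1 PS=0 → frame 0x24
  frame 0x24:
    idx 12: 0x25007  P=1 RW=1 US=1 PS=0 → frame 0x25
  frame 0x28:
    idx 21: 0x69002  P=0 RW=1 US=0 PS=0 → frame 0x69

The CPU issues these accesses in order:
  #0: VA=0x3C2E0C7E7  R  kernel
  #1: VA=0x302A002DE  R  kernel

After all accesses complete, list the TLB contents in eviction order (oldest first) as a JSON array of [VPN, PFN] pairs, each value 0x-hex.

Walk each access:
#0 VA=0x3C2E0C7E7 (r,kernel):
  lvl0: tbl 0x20, slot 15 ⇒ 0x23007 (P1/RW1/US1/PS0)
  lvl1: tbl 0x23, slot 23 ⇒ 0x24007 (P1/RW1/US1/PS0)
  lvl2: tbl 0x24, slot 12 ⇒ 0x25007 (P1/RW1/US1/PS0)
  ⇒ phys 0x257E7  [3 reads]
#1 VA=0x302A002DE (r,kernel):
  lvl0: tbl 0x20, slot 12 ⇒ 0x28007 (P1/RW1/US1/PS0)
  lvl1: tbl 0x28, slot 21 ⇒ 0x69002 (P0/RW1/US0/PS0)
  ✗ PAGE_NOT_PRESENT  [2 reads]

TLB: [["0x3C2E0C", "0x25"]]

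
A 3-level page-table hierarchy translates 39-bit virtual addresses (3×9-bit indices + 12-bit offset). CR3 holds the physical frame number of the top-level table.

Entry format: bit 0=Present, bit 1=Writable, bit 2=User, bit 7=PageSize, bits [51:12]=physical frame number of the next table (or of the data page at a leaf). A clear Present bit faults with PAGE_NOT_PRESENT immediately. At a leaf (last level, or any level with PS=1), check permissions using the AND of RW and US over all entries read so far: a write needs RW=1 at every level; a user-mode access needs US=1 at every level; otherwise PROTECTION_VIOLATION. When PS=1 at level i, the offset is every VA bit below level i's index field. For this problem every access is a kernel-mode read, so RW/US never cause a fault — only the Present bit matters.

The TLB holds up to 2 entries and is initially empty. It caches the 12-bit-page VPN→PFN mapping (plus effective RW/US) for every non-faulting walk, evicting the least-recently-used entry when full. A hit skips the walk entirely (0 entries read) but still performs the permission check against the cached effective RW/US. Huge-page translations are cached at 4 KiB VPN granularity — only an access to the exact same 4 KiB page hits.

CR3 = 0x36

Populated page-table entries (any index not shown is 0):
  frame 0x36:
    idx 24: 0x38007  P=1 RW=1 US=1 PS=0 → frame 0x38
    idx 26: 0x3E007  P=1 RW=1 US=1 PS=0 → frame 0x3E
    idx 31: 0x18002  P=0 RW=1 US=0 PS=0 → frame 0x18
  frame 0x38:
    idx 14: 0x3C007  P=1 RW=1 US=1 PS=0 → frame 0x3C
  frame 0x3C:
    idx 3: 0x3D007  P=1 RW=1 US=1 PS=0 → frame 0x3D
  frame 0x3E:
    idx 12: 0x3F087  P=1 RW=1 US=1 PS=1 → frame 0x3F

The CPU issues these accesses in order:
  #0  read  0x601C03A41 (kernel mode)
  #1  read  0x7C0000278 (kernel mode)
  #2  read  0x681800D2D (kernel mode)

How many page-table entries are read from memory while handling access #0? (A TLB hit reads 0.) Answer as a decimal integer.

Per-access translation:
#0 VA=0x601C03A41 (r,kernel):
  L0: frame=0x36 idx=24 entry=0x38007 [P=1 RW=1 US=1 PS=0]
  L1: frame=0x38 idx=14 entry=0x3C007 [P=1 RW=1 US=1 PS=0]
  L2: frame=0x3C idx=3 entry=0x3D007 [P=1 RW=1 US=1 PS=0]
  ✓ 0x3DA41  — 3 lookups
#1 VA=0x7C0000278 (r,kernel):
  L0: frame=0x36 idx=31 entry=0x18002 [P=0 RW=1 US=0 PS=0]
  → PAGE_NOT_PRESENT  (1 entries read)
#2 VA=0x681800D2D (r,kernel):
  L0: frame=0x36 idx=26 entry=0x3E007 [P=1 RW=1 US=1 PS=0]
  L1: frame=0x3E idx=12 entry=0x3F087 [P=1 RW=1 US=1 PS=1]
  ✓ 0x3FD2D (huge @L1)  — 2 lookups

Entries read for #0: 3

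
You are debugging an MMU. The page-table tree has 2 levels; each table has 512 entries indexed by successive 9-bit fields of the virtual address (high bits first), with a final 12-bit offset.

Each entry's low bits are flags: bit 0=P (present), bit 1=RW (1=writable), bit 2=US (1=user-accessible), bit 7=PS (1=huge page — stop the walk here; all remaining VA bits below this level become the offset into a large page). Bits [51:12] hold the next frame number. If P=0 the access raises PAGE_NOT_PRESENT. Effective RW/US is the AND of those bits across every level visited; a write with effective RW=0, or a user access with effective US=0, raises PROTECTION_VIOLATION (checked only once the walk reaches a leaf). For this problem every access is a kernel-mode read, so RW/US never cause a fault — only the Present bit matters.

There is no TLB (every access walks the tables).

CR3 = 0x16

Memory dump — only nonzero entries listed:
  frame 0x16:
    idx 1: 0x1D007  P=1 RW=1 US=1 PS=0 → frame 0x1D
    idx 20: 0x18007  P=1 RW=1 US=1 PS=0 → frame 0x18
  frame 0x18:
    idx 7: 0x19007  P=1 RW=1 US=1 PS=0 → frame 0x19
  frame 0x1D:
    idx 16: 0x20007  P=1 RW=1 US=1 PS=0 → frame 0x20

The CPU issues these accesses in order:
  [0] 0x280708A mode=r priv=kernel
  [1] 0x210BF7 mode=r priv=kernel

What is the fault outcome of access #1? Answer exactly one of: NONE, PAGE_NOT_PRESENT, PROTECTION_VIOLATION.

Per-access translation:
#0 VA=0x280708A (r,kernel):
  [0] read 0x16 idx=20: raw=0x18007 flags P=1 W=1 U=1 S=0
  [1] read 0x18 idx=7: raw=0x19007 flags P=1 W=1 U=1 S=0
  → PA=0x1908A  (2 entries read)
#1 VA=0x210BF7 (r,kernel):
  [0] read 0x16 idx=1: raw=0x1D007 flags P=1 W=1 U=1 S=0
  [1] read 0x1D idx=16: raw=0x20007 flags P=1 W=1 U=1 S=0
  → PA=0x20BF7  (2 entries read)

Access #1 fault: NONE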